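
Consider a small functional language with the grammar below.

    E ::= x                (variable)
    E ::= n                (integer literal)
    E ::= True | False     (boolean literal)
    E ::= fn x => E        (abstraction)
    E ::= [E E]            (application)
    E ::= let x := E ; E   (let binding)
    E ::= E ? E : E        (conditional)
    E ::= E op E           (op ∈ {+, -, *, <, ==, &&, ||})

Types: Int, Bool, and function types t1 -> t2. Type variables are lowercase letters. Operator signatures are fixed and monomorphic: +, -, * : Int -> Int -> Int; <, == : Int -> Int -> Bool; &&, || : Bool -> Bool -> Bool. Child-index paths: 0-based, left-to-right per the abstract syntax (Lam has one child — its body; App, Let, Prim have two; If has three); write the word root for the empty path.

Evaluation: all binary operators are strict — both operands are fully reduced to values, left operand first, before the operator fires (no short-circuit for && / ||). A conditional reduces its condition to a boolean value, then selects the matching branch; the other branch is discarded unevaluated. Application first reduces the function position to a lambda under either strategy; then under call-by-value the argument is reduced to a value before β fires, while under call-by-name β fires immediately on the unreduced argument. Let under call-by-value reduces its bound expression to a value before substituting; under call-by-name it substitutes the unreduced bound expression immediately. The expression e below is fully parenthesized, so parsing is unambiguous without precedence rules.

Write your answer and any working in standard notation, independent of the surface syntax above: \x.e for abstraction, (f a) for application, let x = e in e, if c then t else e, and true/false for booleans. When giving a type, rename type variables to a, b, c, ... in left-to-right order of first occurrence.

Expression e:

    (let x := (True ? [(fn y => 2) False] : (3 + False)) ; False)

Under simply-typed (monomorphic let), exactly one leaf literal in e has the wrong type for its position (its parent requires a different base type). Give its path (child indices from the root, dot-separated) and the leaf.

Answer: 0.2.1 : false

Working:
  unify Bool ~ Bool
\y._ : a -> Int
  unify a -> Int ~ Bool -> b
  unify a ~ Bool
  unify Int ~ b
_ _ : Int
  unify Int ~ Int
  unify Bool ~ Int
  FAIL: mismatch Bool ~ Int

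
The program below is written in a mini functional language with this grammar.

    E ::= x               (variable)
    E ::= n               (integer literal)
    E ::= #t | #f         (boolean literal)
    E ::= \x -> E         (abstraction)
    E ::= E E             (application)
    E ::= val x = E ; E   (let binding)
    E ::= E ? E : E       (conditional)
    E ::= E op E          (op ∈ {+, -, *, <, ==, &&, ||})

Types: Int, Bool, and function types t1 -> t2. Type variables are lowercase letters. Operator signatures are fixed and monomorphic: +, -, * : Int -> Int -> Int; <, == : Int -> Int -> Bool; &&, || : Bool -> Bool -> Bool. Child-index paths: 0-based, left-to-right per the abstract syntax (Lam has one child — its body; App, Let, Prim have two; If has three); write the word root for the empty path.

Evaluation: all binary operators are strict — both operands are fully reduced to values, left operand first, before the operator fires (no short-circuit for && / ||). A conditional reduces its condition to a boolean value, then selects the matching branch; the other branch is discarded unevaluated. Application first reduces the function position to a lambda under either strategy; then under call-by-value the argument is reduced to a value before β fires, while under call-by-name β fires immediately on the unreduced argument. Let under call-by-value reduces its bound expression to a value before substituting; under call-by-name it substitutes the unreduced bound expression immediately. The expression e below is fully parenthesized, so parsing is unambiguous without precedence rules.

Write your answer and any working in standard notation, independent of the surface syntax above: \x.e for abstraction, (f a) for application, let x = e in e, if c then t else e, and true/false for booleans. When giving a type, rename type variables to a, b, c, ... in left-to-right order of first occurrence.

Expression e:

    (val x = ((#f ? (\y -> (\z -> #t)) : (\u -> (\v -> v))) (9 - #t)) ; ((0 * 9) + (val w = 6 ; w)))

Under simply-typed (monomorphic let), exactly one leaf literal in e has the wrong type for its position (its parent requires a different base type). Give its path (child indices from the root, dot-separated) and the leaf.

Derivation:
  unify Bool ~ Bool
\z._ : b -> Bool
\y._ : a -> b -> Bool
v : d
\v._ : d -> d
\u._ : c -> d -> d
  unify a -> b -> Bool ~ c -> d -> d
  unify a ~ c
  unify b -> Bool ~ d -> d
  unify b ~ d
  unify Bool ~ d
  unify Int ~ Int
  unify Bool ~ Int
  FAIL: mismatch Bool ~ Int

Answer: 0.1.1 : true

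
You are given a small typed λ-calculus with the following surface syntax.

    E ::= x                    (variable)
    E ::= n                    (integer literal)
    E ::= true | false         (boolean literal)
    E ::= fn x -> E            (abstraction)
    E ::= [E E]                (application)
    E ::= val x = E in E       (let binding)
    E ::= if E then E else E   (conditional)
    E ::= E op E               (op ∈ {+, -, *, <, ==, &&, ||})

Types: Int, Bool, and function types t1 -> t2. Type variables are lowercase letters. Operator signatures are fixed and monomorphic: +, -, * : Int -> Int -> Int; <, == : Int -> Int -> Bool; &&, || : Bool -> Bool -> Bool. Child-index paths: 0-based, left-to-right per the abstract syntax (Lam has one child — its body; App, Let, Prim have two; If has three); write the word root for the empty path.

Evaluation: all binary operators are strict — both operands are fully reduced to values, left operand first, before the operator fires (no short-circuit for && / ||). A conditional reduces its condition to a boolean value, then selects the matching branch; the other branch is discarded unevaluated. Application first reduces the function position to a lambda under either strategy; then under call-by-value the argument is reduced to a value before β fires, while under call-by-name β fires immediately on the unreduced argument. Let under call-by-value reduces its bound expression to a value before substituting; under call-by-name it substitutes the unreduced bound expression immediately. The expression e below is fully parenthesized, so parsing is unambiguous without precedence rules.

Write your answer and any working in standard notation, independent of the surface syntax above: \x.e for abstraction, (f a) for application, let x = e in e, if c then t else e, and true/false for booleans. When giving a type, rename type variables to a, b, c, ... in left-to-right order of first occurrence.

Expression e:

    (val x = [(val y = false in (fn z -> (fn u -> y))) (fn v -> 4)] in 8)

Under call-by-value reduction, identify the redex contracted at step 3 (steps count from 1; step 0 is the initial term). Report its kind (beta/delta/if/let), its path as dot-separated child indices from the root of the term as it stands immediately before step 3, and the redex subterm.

Working:
step 0: (let x = ((let y = false in (\z.(\u.y))) (\v.4)) in 8)
step 1: [let@0.0] (let x = ((\z.(\u.false)) (\v.4)) in 8)
step 2: [beta@0] (let x = (\u.false) in 8)
step 3: [let@root] 8

Answer: let at root : (let x = (\u.false) in 8)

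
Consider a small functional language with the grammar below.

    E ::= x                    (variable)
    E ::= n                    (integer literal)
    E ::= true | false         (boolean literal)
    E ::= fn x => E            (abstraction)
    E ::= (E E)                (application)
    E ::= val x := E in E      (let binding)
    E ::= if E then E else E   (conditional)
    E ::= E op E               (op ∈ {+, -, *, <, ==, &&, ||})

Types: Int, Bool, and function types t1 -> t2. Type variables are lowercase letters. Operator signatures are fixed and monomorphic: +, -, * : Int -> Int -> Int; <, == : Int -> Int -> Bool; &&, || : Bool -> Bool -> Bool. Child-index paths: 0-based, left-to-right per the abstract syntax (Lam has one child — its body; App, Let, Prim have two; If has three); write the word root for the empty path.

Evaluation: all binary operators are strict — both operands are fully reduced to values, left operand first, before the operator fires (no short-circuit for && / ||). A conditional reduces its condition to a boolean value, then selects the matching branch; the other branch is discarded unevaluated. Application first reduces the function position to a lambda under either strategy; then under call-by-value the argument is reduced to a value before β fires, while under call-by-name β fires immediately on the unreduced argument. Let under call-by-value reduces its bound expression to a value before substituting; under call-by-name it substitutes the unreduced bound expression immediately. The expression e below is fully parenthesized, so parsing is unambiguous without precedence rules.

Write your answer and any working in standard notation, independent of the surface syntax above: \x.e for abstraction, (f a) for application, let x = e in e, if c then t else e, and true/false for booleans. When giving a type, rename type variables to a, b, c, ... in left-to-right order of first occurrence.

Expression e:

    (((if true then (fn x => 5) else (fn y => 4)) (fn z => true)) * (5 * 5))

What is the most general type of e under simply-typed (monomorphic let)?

Trace:
  unify Bool ~ Bool
\x._ : a -> Int
\y._ : b -> Int
  unify a -> Int ~ b -> Int
  unify a ~ b
  unify Int ~ Int
\z._ : c -> Bool
  unify b -> Int ~ (c -> Bool) -> d
  unify b ~ c -> Bool
  unify Int ~ d
_ _ : Int
  unify Int ~ Int
  unify Int ~ Int
  unify Int ~ Int
  unify Int ~ Int

Answer: Int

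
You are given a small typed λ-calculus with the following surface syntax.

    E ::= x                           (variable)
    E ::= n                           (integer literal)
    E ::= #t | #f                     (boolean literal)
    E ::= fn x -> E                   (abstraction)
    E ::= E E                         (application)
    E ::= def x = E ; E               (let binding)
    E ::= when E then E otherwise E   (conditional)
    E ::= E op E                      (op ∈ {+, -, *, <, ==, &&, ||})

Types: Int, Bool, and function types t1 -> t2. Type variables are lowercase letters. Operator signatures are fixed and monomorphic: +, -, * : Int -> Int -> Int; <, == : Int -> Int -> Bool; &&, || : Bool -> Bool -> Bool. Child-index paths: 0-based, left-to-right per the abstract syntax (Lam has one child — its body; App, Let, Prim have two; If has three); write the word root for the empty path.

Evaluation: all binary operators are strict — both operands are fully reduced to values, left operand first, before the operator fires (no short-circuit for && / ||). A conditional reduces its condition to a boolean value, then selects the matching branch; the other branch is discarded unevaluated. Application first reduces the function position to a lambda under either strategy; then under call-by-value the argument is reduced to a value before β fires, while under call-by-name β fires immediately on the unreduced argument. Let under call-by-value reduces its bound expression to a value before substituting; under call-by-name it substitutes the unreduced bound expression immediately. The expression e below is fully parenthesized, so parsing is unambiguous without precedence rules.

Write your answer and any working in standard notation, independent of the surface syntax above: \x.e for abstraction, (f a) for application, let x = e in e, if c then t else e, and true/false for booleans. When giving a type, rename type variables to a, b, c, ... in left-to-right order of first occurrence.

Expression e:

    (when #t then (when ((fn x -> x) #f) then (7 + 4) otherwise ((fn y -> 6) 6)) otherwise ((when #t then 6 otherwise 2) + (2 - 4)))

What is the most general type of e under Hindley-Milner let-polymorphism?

Answer: Int

Working:
  unify Bool ~ Bool
x : a
\x._ : a -> a
  unify a -> a ~ Bool -> b
  unify a ~ Bool
  unify Bool ~ b
_ _ : Bool
  unify Bool ~ Bool
  unify Int ~ Int
  unify Int ~ Int
\y._ : c -> Int
  unify c -> Int ~ Int -> d
  unify c ~ Int
  unify Int ~ d
_ _ : Int
  unify Int ~ Int
  unify Bool ~ Bool
  unify Int ~ Int
  unify Int ~ Int
  unify Int ~ Int
  unify Int ~ Int
  unify Int ~ Int
  unify Int ~ Int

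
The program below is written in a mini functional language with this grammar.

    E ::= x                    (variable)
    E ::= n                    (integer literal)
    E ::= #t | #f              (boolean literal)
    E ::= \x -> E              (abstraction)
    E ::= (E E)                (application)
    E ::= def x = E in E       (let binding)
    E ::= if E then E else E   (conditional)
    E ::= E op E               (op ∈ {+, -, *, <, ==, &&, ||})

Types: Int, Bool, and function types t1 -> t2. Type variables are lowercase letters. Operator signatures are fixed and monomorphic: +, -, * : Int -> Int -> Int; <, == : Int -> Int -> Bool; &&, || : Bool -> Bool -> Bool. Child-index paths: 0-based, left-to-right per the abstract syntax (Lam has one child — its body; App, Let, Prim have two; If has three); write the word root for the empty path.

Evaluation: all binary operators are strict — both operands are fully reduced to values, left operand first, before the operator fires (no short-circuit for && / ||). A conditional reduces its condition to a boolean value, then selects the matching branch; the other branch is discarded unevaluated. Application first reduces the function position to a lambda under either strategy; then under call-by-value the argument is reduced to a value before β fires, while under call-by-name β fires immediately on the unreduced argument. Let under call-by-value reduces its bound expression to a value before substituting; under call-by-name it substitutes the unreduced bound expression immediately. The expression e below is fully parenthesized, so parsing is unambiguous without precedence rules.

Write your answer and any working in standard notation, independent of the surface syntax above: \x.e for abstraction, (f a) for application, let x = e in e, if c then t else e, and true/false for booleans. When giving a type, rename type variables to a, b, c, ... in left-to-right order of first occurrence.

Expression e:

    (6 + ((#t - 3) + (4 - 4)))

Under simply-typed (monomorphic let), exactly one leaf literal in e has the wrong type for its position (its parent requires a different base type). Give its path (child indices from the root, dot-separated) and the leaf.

Answer: 1.0.0 : true

Trace:
  unify Int ~ Int
  unify Bool ~ Int
  FAIL: mismatch Bool ~ Int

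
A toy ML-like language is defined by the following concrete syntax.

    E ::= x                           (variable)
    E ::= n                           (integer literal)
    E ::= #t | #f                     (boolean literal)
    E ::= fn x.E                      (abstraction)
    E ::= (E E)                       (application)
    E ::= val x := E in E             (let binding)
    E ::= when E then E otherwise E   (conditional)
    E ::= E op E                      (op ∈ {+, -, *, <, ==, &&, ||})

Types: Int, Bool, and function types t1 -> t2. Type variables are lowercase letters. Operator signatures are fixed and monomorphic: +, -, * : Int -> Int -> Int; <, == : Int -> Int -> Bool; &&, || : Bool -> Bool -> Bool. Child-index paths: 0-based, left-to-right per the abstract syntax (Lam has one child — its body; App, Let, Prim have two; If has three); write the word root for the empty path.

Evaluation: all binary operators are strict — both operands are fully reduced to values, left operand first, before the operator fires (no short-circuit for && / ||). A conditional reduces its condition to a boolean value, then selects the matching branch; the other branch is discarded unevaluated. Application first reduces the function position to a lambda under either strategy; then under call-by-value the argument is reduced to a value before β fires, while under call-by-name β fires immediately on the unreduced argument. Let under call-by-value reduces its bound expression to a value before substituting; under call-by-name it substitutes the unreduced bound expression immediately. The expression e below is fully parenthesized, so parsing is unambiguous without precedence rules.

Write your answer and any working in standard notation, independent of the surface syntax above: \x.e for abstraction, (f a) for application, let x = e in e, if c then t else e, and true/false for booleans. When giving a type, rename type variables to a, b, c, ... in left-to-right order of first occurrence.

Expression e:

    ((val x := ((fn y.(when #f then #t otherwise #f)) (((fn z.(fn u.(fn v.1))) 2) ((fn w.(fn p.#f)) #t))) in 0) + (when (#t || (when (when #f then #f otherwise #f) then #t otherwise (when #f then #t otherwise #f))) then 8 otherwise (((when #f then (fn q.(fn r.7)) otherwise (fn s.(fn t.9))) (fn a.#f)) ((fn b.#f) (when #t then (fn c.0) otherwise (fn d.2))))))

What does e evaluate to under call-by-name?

Answer: 8

Derivation:
step 0: ((let x = ((\y.(if false then true else false)) (((\z.(\u.(\v.1))) 2) ((\w.(\p.false)) true))) in 0) + (if (true || (if (if false then false else false) then true else (if false then true else false))) then 8 else (((if false then (\q.(\r.7)) else (\s.(\t.9))) (\a.false)) ((\b.false) (if true then (\c.0) else (\d.2))))))
step 1: [let@0] (0 + (if (true || (if (if false then false else false) then true else (if false then true else false))) then 8 else (((if false then (\q.(\r.7)) else (\s.(\t.9))) (\a.false)) ((\b.false) (if true then (\c.0) else (\d.2))))))
step 2: [if@1.0.1.0] (0 + (if (true || (if false then true else (if false then true else false))) then 8 else (((if false then (\q.(\r.7)) else (\s.(\t.9))) (\a.false)) ((\b.false) (if true then (\c.0) else (\d.2))))))
step 3: [if@1.0.1] (0 + (if (true || (if false then true else false)) then 8 else (((if false then (\q.(\r.7)) else (\s.(\t.9))) (\a.false)) ((\b.false) (if true then (\c.0) else (\d.2))))))
step 4: [if@1.0.1] (0 + (if (true || false) then 8 else (((if false then (\q.(\r.7)) else (\s.(\t.9))) (\a.false)) ((\b.false) (if true then (\c.0) else (\d.2))))))
step 5: [delta@1.0] (0 + (if true then 8 else (((if false then (\q.(\r.7)) else (\s.(\t.9))) (\a.false)) ((\b.false) (if true then (\c.0) else (\d.2))))))
step 6: [if@1] (0 + 8)
step 7: [delta@root] 8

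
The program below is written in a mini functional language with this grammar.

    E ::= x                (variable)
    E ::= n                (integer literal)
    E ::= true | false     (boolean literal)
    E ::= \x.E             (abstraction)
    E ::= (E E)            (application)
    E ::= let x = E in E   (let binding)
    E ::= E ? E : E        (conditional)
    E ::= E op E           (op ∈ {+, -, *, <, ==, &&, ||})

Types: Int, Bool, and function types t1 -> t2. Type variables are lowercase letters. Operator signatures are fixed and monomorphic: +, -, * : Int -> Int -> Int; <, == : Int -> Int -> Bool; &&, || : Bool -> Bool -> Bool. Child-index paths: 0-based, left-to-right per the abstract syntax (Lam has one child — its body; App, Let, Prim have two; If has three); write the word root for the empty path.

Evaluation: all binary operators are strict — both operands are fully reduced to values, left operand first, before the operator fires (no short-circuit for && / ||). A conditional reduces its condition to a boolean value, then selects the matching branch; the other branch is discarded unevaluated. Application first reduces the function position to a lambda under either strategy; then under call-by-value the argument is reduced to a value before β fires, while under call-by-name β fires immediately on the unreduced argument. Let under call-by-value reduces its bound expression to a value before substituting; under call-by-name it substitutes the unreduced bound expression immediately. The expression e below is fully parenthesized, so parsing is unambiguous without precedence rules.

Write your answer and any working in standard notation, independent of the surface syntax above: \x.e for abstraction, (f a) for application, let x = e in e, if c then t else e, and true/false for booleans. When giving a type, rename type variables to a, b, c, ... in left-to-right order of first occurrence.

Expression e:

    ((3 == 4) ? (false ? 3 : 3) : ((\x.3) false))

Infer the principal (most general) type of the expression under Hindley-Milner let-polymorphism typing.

Answer: Int

Derivation:
  unify Int ~ Int
  unify Int ~ Int
  unify Bool ~ Bool
  unify Bool ~ Bool
  unify Int ~ Int
\x._ : a -> Int
  unify a -> Int ~ Bool -> b
  unify a ~ Bool
  unify Int ~ b
_ _ : Int
  unify Int ~ Int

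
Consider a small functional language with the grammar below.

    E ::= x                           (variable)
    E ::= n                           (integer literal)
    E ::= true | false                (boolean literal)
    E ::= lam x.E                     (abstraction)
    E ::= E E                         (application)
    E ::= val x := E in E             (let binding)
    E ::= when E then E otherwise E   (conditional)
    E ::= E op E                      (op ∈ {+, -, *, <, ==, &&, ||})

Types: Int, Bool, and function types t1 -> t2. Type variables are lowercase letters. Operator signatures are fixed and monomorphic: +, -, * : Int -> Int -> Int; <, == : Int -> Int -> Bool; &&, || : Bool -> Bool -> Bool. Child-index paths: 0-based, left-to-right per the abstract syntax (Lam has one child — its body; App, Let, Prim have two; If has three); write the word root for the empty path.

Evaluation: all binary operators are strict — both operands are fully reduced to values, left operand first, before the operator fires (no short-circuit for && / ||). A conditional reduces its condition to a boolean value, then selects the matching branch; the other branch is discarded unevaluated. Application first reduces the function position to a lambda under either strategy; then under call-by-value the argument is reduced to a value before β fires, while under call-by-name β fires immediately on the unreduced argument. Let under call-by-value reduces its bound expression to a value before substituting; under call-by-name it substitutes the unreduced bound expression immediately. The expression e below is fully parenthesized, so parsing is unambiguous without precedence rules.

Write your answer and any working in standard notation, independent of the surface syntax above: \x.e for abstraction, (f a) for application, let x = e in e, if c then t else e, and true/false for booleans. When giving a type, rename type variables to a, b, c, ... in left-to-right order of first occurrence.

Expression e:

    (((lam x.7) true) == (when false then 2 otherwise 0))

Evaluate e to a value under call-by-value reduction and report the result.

Answer: false

Derivation:
step 0: (((\x.7) true) == (if false then 2 else 0))
step 1: [beta@0] (7 == (if false then 2 else 0))
step 2: [if@1] (7 == 0)
step 3: [delta@root] false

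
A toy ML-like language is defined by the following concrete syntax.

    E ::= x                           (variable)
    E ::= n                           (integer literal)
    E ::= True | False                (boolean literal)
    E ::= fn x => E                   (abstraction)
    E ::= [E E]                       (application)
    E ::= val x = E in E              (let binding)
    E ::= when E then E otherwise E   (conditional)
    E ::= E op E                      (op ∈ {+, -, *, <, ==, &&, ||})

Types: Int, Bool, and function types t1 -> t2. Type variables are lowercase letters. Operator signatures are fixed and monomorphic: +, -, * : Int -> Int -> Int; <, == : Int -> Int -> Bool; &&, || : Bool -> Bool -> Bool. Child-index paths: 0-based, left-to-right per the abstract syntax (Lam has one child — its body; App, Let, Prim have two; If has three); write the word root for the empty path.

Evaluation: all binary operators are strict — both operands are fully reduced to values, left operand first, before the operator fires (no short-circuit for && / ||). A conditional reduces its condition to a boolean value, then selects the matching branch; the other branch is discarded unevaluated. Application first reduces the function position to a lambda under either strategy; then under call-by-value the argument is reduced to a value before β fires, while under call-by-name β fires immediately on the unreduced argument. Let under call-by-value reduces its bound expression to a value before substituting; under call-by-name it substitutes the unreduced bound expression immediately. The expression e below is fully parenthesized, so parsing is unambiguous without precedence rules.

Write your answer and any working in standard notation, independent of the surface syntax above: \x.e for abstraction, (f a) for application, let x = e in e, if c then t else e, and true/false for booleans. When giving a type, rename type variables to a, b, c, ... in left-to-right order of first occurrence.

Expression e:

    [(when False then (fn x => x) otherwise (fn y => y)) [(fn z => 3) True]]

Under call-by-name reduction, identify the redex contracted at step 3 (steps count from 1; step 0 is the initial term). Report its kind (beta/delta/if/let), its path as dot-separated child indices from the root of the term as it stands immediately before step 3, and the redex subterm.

Derivation:
step 0: ((if false then (\x.x) else (\y.y)) ((\z.3) true))
step 1: [if@0] ((\y.y) ((\z.3) true))
step 2: [beta@root] ((\z.3) true)
step 3: [beta@root] 3

Answer: beta at root : ((\z.3) true)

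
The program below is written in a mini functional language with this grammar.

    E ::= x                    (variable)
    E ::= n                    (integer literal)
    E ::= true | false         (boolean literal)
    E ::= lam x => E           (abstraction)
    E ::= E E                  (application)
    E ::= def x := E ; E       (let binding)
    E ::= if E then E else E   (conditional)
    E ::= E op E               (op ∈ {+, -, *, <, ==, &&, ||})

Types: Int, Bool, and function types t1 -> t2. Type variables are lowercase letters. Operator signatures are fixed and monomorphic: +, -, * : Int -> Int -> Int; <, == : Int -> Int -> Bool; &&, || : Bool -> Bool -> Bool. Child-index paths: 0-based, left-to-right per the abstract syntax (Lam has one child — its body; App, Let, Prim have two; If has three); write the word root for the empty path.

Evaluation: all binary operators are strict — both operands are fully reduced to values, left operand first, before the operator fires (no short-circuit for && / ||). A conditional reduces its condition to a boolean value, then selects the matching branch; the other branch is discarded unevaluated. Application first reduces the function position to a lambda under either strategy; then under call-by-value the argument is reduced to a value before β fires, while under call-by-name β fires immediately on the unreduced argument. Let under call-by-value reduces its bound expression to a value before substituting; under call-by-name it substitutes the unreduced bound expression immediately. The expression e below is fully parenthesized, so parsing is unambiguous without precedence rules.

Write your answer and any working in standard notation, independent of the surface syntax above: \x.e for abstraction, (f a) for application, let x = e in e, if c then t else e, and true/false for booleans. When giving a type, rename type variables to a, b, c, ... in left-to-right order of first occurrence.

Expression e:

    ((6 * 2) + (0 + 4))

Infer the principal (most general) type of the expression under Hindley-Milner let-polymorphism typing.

Trace:
  unify Int ~ Int
  unify Int ~ Int
  unify Int ~ Int
  unify Int ~ Int
  unify Int ~ Int
  unify Int ~ Int

Answer: Int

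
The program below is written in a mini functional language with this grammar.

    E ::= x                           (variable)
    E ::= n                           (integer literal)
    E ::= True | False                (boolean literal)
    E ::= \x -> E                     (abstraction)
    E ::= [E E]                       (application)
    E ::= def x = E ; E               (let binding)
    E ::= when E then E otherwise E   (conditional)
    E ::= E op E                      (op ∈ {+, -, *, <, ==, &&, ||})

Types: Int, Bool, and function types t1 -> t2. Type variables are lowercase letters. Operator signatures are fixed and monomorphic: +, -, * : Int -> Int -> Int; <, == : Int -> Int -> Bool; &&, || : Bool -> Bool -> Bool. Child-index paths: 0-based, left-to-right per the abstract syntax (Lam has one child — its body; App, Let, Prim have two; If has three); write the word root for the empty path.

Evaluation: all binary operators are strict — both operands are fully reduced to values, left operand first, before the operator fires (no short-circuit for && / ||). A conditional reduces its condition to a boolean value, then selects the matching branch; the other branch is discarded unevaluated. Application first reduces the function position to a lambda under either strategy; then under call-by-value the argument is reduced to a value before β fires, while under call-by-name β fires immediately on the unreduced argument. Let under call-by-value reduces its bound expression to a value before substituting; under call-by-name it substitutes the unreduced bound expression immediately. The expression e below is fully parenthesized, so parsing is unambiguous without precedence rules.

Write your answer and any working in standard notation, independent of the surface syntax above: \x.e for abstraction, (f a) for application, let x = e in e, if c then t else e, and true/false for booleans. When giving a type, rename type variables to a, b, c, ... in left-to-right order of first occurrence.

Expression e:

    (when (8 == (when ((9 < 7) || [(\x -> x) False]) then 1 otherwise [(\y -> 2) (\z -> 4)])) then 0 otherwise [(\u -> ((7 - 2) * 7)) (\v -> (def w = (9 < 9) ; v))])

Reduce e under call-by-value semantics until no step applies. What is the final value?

Answer: 35

Trace:
step 0: (if (8 == (if ((9 < 7) || ((\x.x) false)) then 1 else ((\y.2) (\z.4)))) then 0 else ((\u.((7 - 2) * 7)) (\v.(let w = (9 < 9) in v))))
step 1: [delta@0.1.0.0] (if (8 == (if (false || ((\x.x) false)) then 1 else ((\y.2) (\z.4)))) then 0 else ((\u.((7 - 2) * 7)) (\v.(let w = (9 < 9) in v))))
step 2: [beta@0.1.0.1] (if (8 == (if (false || false) then 1 else ((\y.2) (\z.4)))) then 0 else ((\u.((7 - 2) * 7)) (\v.(let w = (9 < 9) in v))))
step 3: [delta@0.1.0] (if (8 == (if false then 1 else ((\y.2) (\z.4)))) then 0 else ((\u.((7 - 2) * 7)) (\v.(let w = (9 < 9) in v))))
step 4: [if@0.1] (if (8 == ((\y.2) (\z.4))) then 0 else ((\u.((7 - 2) * 7)) (\v.(let w = (9 < 9) in v))))
step 5: [beta@0.1] (if (8 == 2) then 0 else ((\u.((7 - 2) * 7)) (\v.(let w = (9 < 9) in v))))
step 6: [delta@0] (if false then 0 else ((\u.((7 - 2) * 7)) (\v.(let w = (9 < 9) in v))))
step 7: [if@root] ((\u.((7 - 2) * 7)) (\v.(let w = (9 < 9) in v)))
step 8: [beta@root] ((7 - 2) * 7)
step 9: [delta@0] (5 * 7)
step 10: [delta@root] 35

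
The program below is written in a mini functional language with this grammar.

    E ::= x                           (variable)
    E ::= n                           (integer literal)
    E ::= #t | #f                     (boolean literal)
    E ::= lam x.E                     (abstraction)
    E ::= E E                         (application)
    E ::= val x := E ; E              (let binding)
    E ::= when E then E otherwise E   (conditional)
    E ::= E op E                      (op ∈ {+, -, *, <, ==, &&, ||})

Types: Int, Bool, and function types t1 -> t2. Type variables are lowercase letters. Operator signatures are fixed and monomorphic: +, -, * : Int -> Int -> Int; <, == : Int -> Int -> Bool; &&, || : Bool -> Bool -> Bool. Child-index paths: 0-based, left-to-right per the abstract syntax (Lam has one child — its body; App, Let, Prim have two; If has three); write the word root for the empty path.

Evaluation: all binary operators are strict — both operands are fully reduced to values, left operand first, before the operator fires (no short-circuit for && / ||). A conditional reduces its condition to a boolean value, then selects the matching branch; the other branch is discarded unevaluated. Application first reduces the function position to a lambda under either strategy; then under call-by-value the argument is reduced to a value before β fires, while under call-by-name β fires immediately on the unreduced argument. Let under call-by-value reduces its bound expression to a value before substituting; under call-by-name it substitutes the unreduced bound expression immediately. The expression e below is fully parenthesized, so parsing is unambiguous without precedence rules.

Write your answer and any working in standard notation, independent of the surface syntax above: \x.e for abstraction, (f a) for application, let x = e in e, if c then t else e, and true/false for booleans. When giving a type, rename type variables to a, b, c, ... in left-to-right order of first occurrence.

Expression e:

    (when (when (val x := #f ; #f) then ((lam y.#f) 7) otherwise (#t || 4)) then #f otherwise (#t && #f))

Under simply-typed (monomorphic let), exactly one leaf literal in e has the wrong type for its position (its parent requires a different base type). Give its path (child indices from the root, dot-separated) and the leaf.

Working:
let x : Bool
  unify Bool ~ Bool
\y._ : a -> Bool
  unify a -> Bool ~ Int -> b
  unify a ~ Int
  unify Bool ~ b
_ _ : Bool
  unify Bool ~ Bool
  unify Int ~ Bool
  FAIL: mismatch Int ~ Bool

Answer: 0.2.1 : 4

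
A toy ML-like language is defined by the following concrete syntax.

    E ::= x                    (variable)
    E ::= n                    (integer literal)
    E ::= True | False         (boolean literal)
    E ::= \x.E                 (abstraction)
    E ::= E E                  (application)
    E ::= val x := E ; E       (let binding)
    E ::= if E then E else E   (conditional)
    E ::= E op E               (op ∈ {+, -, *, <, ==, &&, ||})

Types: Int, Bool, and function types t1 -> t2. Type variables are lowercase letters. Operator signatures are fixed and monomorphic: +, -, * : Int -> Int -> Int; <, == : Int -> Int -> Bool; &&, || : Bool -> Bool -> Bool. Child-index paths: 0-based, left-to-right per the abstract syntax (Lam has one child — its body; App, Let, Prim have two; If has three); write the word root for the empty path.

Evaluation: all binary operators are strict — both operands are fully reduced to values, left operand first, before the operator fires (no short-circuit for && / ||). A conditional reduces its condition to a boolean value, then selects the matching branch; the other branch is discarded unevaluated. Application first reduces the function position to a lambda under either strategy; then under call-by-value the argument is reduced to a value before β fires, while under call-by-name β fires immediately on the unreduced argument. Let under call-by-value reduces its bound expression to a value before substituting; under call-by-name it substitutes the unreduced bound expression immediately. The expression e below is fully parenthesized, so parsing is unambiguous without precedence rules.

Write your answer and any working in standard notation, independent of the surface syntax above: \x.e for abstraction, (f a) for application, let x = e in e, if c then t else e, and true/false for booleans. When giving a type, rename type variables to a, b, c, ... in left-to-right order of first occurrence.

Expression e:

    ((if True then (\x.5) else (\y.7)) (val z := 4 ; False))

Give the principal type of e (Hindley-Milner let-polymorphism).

Derivation:
  unify Bool ~ Bool
\x._ : a -> Int
\y._ : b -> Int
  unify a -> Int ~ b -> Int
  unify a ~ b
  unify Int ~ Int
let z : Int
  unify b -> Int ~ Bool -> c
  unify b ~ Bool
  unify Int ~ c
_ _ : Int

Answer: Int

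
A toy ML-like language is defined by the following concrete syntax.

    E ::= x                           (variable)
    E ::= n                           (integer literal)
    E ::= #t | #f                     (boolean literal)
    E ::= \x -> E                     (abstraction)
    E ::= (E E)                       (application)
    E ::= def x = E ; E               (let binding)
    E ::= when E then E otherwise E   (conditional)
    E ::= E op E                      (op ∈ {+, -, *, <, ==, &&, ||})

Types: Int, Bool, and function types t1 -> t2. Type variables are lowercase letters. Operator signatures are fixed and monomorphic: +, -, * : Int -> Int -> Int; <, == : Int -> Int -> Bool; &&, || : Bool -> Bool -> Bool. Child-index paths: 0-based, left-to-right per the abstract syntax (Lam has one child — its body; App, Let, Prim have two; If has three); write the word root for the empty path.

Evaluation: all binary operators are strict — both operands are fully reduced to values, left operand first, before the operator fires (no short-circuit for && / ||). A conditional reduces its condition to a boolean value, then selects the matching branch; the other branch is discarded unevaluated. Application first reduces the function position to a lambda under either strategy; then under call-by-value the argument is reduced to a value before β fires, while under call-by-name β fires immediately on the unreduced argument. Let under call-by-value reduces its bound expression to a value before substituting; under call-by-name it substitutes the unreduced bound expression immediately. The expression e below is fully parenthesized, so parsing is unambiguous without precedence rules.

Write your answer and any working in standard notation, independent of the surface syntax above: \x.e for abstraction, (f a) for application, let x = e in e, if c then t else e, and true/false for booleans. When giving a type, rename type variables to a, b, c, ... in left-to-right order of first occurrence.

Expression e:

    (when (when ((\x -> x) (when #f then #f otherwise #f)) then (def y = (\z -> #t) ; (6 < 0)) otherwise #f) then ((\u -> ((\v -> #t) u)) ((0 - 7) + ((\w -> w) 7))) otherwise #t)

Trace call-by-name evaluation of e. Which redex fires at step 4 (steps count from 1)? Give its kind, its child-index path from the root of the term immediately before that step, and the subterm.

Answer: if at root : (if false then ((\u.((\v.true) u)) ((0 - 7) + ((\w.w) 7))) else true)

Derivation:
step 0: (if (if ((\x.x) (if false then false else false)) then (let y = (\z.true) in (6 < 0)) else false) then ((\u.((\v.true) u)) ((0 - 7) + ((\w.w) 7))) else true)
step 1: [beta@0.0] (if (if (if false then false else false) then (let y = (\z.true) in (6 < 0)) else false) then ((\u.((\v.true) u)) ((0 - 7) + ((\w.w) 7))) else true)
step 2: [if@0.0] (if (if false then (let y = (\z.true) in (6 < 0)) else false) then ((\u.((\v.true) u)) ((0 - 7) + ((\w.w) 7))) else true)
step 3: [if@0] (if false then ((\u.((\v.true) u)) ((0 - 7) + ((\w.w) 7))) else true)
step 4: [if@root] true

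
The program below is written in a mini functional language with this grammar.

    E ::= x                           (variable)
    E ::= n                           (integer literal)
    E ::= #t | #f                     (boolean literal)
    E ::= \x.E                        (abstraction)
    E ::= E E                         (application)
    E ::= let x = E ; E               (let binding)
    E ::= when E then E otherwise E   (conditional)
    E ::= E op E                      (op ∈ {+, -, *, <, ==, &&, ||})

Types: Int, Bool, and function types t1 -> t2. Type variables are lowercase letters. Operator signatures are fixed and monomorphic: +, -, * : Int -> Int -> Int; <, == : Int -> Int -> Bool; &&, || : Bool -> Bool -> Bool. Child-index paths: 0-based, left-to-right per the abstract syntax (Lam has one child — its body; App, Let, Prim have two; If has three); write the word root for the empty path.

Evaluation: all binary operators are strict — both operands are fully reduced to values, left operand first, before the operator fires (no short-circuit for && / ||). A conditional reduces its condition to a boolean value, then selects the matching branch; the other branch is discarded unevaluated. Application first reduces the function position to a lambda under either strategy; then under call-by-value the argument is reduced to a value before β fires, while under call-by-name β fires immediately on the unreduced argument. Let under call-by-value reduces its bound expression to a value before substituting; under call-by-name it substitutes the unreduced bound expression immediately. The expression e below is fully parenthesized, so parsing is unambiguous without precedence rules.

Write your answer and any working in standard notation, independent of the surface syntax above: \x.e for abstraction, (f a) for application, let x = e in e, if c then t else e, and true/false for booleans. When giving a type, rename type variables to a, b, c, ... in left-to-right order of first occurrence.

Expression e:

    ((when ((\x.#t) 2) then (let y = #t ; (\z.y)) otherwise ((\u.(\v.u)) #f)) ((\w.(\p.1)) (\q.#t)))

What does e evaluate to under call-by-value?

Trace:
step 0: ((if ((\x.true) 2) then (let y = true in (\z.y)) else ((\u.(\v.u)) false)) ((\w.(\p.1)) (\q.true)))
step 1: [beta@0.0] ((if true then (let y = true in (\z.y)) else ((\u.(\v.u)) false)) ((\w.(\p.1)) (\q.true)))
step 2: [if@0] ((let y = true in (\z.y)) ((\w.(\p.1)) (\q.true)))
step 3: [let@0] ((\z.true) ((\w.(\p.1)) (\q.true)))
step 4: [beta@1] ((\z.true) (\p.1))
step 5: [beta@root] true

Answer: true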